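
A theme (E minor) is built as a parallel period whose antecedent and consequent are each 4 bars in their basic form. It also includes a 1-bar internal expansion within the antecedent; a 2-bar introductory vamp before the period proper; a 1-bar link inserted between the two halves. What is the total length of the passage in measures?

12 measures

Basic parallel period: 4 + 4 = 8 bars.
8 (basic form) + 1 (internal expansion) + 2 (introduction) + 1 (link) = 12.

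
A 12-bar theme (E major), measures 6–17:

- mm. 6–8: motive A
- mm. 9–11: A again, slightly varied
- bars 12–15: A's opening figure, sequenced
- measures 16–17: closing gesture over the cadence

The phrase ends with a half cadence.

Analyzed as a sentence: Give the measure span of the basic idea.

measures 6–8

The presentation of a sentence is the basic idea (measures 6-8) plus its repetition (mm. 9-11); the basic idea is therefore measures 6-8.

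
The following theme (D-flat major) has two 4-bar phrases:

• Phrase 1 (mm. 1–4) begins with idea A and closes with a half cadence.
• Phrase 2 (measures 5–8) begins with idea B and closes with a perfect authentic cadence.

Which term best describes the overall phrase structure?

contrasting period

Phrase 1 ends with a half cadence (weaker) and phrase 2 with a perfect authentic cadence (stronger): antecedent + consequent = a period.
The two phrases open with different material (A / B), so the period is contrasting.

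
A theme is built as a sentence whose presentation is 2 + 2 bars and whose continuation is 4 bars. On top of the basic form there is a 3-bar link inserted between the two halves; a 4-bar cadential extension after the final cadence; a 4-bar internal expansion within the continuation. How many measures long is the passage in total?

Basic sentence: 2 + 2 + 4 = 8 bars.
8 (basic form) + 3 (link) + 4 (cadential extension) + 4 (internal expansion) = 19.

19 measures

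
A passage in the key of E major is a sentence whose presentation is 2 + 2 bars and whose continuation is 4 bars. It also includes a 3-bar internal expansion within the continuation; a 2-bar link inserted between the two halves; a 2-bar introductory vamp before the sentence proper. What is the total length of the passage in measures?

Basic sentence: 2 + 2 + 4 = 8 bars.
8 (basic form) + 3 (internal expansion) + 2 (link) + 2 (introduction) = 15.

15 measures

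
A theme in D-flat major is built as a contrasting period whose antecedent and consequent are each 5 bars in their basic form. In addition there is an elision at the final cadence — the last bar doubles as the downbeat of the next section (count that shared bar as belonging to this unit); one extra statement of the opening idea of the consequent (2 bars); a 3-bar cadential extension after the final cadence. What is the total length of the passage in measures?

Basic contrasting period: 5 + 5 = 10 bars.
10 (basic form) + 2 (extra statement) + 3 (cadential extension) = 15.
The elision shares a bar with the next section but does not change this unit's count.

15 measures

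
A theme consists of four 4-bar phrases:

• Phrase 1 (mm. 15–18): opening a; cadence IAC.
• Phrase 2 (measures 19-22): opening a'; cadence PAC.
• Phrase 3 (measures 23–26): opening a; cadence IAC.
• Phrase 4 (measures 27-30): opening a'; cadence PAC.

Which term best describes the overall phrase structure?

The cadence pattern IAC–PAC–IAC–PAC is weak–strong twice, and phrases 3–4 restate phrases 1–2: a period heard twice, not a double period (which would end weakly at phrase 2).

repeated period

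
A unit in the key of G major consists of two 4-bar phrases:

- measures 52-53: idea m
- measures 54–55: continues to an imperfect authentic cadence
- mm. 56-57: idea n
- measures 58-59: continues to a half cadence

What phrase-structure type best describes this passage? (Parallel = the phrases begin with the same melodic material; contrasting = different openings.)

The second phrase closes with a half cadence, which is not stronger than the first phrase's imperfect authentic cadence; without a weak→strong cadential pair there is no antecedent–consequent relationship, so this is a phrase group rather than a period.

phrase group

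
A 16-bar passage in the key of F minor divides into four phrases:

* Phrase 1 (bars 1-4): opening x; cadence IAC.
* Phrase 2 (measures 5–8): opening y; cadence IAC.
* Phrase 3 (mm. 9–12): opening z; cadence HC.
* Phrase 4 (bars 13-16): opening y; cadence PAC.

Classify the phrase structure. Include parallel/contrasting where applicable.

Four phrases in two halves: the first half (measures 1-8) ends with an imperfect authentic cadence, the second (mm. 9-16) with a perfect authentic cadence — a large antecedent–consequent pair, i.e. a double period.
Phrase 3 begins with different material from phrase 1, making it contrasting.

contrasting double period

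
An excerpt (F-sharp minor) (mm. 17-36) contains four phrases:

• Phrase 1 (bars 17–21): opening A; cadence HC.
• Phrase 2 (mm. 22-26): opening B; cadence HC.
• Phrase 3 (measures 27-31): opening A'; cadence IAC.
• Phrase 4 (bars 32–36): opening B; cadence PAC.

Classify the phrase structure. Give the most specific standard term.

parallel double period

Four phrases in two halves: the first half (mm. 17–26) ends with a half cadence, the second (measures 27–36) with a perfect authentic cadence — a large antecedent–consequent pair, i.e. a double period.
Phrase 3 begins with the same material as phrase 1, making it parallel.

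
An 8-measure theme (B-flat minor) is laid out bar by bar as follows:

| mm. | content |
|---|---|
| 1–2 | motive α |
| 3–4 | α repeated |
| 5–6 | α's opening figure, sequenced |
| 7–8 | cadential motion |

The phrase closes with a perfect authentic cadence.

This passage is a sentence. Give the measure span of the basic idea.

The presentation of a sentence is the basic idea (bars 1–2) plus its repetition (measures 3–4); the basic idea is therefore mm. 1–2.

measures 1–2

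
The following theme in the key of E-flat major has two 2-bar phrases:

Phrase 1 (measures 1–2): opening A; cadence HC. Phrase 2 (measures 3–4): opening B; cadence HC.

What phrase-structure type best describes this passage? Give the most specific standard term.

phrase group

The second phrase closes with a half cadence, which is not stronger than the first phrase's half cadence; without a weak→strong cadential pair there is no antecedent–consequent relationship, so this is a phrase group rather than a period.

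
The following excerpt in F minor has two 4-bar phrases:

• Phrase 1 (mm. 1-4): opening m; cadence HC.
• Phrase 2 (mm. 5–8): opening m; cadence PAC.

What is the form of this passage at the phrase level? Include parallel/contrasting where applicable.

parallel period

Phrase 1 ends with a half cadence (weaker) and phrase 2 with a perfect authentic cadence (stronger): antecedent + consequent = a period.
The two phrases open with the same material (m / m), so the period is parallel.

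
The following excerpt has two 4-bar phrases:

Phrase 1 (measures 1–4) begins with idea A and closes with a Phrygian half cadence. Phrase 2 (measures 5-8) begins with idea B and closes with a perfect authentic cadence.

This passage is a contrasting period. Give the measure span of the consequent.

measures 5–8

The antecedent is the phrase ending with the weaker cadence (Phrygian half cadence, phrase 1) and the consequent the one ending more conclusively (perfect authentic cadence, phrase 2); the consequent is measures 5–8.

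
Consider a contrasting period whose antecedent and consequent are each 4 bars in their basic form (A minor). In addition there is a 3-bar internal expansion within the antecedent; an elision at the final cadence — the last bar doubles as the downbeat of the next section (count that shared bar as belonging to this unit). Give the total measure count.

11 measures

Basic contrasting period: 4 + 4 = 8 bars.
8 (basic form) + 3 (internal expansion) = 11.
The elision shares a bar with the next section but does not change this unit's count.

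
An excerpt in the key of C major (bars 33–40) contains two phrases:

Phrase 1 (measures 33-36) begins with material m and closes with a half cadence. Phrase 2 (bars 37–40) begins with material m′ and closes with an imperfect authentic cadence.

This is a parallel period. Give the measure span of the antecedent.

The phrase ending with the weaker cadence (half cadence) is the antecedent; the one ending more conclusively (imperfect authentic cadence) is the consequent. The antecedent is measures 33–36.

measures 33–36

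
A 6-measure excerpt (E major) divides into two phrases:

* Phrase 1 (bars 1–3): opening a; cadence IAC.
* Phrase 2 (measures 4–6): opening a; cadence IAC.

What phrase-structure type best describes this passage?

Both phrases have the same opening (a) and the same cadence (imperfect authentic cadence): the second is a restatement, not a consequent, so this is a repeated phrase rather than a period.

repeated phrase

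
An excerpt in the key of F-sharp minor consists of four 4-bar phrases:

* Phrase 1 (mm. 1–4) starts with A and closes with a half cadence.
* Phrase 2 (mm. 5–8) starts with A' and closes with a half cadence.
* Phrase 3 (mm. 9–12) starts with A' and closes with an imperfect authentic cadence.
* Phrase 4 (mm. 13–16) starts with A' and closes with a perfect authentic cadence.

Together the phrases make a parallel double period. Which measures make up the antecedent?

measures 1–8

In a double period the first pair of phrases (ending half cadence) is the large antecedent and the second pair (ending perfect authentic cadence) is the large consequent; the antecedent is measures 1–8.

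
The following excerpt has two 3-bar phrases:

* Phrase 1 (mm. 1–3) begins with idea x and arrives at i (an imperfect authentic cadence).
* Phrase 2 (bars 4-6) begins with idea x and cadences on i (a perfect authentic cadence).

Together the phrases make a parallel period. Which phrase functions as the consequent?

phrase 2

The phrase ending with the weaker cadence (imperfect authentic cadence) is the antecedent; the one ending more conclusively (perfect authentic cadence) is the consequent. The consequent is phrase 2.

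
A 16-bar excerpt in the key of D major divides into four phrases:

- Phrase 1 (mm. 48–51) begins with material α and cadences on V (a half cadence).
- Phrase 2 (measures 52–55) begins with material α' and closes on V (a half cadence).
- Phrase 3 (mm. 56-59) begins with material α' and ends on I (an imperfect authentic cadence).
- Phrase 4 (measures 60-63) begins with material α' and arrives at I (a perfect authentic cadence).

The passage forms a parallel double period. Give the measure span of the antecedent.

measures 48–55

In a double period the first pair of phrases (ending half cadence) is the large antecedent and the second pair (ending perfect authentic cadence) is the large consequent; the antecedent is measures 48–55.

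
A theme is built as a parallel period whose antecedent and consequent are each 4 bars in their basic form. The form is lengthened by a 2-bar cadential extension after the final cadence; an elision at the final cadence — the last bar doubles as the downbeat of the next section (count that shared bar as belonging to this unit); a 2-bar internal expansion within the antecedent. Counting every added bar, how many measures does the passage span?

12 measures

Basic parallel period: 4 + 4 = 8 bars.
8 (basic form) + 2 (cadential extension) + 2 (internal expansion) = 12.
The elision shares a bar with the next section but does not change this unit's count.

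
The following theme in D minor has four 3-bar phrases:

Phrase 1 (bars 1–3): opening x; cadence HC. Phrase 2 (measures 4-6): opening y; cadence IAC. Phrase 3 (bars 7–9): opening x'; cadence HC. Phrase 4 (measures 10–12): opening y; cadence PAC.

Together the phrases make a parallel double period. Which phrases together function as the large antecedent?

In a double period the first pair of phrases (ending imperfect authentic cadence) is the large antecedent and the second pair (ending perfect authentic cadence) is the large consequent; the antecedent is phrases 1 and 2.

phrases 1 and 2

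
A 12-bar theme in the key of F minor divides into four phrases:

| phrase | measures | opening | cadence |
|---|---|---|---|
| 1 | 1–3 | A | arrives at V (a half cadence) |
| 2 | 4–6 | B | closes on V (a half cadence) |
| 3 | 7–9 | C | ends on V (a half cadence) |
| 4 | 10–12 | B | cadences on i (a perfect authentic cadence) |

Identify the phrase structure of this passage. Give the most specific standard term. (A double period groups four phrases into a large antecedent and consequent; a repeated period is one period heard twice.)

contrasting double period

Four phrases in two halves: the first half (mm. 1-6) ends with a half cadence, the second (bars 7–12) with a perfect authentic cadence — a large antecedent–consequent pair, i.e. a double period.
Phrase 3 begins with different material from phrase 1, making it contrasting.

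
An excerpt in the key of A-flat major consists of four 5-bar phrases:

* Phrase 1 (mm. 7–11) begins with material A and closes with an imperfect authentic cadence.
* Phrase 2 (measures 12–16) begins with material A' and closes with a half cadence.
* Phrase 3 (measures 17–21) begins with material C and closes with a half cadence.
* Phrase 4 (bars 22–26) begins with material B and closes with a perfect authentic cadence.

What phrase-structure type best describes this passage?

contrasting double period

Four phrases in two halves: the first half (mm. 7–16) ends with a half cadence, the second (mm. 17–26) with a perfect authentic cadence — a large antecedent–consequent pair, i.e. a double period.
Phrase 3 begins with different material from phrase 1, making it contrasting.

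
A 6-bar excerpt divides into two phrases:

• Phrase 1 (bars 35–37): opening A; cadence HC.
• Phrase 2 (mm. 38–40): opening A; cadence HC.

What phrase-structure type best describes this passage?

Both phrases have the same opening (A) and the same cadence (half cadence): the second is a restatement, not a consequent, so this is a repeated phrase rather than a period.

repeated phrase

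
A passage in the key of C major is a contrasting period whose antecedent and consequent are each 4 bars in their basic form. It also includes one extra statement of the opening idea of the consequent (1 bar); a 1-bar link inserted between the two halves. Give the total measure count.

Basic contrasting period: 4 + 4 = 8 bars.
8 (basic form) + 1 (extra statement) + 1 (link) = 10.

10 measures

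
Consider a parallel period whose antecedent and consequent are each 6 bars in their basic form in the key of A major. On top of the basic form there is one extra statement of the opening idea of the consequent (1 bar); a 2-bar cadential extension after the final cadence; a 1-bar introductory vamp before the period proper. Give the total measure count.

16 measures

Basic parallel period: 6 + 6 = 12 bars.
12 (basic form) + 1 (extra statement) + 2 (cadential extension) + 1 (introduction) = 16.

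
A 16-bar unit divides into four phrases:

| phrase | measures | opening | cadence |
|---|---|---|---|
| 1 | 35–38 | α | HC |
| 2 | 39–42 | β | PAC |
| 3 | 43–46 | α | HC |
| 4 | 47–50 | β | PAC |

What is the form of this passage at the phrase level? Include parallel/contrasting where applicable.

The cadence pattern HC–PAC–HC–PAC is weak–strong twice, and phrases 3–4 restate phrases 1–2: a period heard twice, not a double period (which would end weakly at phrase 2).

repeated period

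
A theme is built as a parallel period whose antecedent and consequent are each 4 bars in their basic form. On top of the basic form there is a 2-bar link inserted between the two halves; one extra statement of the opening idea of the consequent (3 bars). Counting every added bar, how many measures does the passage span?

Basic parallel period: 4 + 4 = 8 bars.
8 (basic form) + 2 (link) + 3 (extra statement) = 13.

13 measures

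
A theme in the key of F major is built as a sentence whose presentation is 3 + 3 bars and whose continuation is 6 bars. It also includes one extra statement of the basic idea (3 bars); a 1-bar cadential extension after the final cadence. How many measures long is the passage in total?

16 measures

Basic sentence: 3 + 3 + 6 = 12 bars.
12 (basic form) + 3 (extra statement) + 1 (cadential extension) = 16.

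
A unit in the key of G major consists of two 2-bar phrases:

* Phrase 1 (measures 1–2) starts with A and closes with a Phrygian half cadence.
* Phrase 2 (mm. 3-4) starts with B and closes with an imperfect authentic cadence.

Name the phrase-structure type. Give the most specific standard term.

contrasting period

Phrase 1 ends with a Phrygian half cadence (weaker) and phrase 2 with an imperfect authentic cadence (stronger): antecedent + consequent = a period.
The two phrases open with different material (A / B), so the period is contrasting.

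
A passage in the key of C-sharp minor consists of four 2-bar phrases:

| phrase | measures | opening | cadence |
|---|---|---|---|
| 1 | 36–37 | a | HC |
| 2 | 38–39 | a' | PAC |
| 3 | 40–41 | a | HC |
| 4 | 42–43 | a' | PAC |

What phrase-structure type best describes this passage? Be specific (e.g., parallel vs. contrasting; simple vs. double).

The cadence pattern HC–PAC–HC–PAC is weak–strong twice, and phrases 3–4 restate phrases 1–2: a period heard twice, not a double period (which would end weakly at phrase 2).

repeated period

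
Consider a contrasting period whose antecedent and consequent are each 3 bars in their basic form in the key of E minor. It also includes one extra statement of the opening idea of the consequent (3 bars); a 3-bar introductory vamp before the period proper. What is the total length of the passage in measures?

Basic contrasting period: 3 + 3 = 6 bars.
6 (basic form) + 3 (extra statement) + 3 (introduction) = 12.

12 measures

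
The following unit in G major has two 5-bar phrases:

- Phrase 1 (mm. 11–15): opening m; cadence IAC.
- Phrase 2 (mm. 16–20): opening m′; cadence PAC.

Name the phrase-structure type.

parallel period

Phrase 1 ends with an imperfect authentic cadence (weaker) and phrase 2 with a perfect authentic cadence (stronger): antecedent + consequent = a period.
The two phrases open with the same material (m / m′), so the period is parallel.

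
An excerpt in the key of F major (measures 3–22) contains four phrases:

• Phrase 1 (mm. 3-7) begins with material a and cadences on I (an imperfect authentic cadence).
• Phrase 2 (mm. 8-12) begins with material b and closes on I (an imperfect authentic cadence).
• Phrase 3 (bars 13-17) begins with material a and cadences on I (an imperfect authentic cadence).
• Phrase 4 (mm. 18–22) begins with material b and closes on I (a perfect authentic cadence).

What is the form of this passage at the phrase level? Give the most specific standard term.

Four phrases in two halves: the first half (measures 3–12) ends with an imperfect authentic cadence, the second (measures 13-22) with a perfect authentic cadence — a large antecedent–consequent pair, i.e. a double period.
Phrase 3 begins with the same material as phrase 1, making it parallel.

parallel double period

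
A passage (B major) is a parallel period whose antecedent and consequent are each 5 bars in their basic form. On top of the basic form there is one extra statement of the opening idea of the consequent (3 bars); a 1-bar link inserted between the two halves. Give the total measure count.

Basic parallel period: 5 + 5 = 10 bars.
10 (basic form) + 3 (extra statement) + 1 (link) = 14.

14 measures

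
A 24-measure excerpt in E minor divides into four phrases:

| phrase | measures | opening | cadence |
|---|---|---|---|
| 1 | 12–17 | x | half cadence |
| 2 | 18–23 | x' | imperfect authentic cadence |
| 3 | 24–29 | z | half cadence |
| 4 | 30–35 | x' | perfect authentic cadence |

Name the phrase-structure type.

contrasting double period

Four phrases in two halves: the first half (mm. 12-23) ends with an imperfect authentic cadence, the second (mm. 24–35) with a perfect authentic cadence — a large antecedent–consequent pair, i.e. a double period.
Phrase 3 begins with different material from phrase 1, making it contrasting.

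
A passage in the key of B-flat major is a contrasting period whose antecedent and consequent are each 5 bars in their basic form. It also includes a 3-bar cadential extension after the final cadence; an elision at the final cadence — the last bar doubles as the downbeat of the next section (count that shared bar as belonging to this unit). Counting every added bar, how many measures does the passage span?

13 measures

Basic contrasting period: 5 + 5 = 10 bars.
10 (basic form) + 3 (cadential extension) = 13.
The elision shares a bar with the next section but does not change this unit's count.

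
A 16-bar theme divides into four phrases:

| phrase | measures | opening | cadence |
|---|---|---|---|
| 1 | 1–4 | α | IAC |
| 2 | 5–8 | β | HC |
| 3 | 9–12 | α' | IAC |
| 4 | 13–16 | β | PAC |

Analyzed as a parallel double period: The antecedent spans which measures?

measures 1–8

In a double period the four phrases pair into a large antecedent (phrases 1–2, ending half cadence) and a large consequent (phrases 3–4, ending perfect authentic cadence). The antecedent spans measures 1–8.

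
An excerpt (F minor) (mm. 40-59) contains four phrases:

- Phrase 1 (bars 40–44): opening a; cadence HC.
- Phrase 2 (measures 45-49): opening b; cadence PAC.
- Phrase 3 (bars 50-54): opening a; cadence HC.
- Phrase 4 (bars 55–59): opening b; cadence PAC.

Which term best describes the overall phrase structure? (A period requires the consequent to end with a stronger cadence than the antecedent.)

repeated period

The cadence pattern HC–PAC–HC–PAC is weak–strong twice, and phrases 3–4 restate phrases 1–2: a period heard twice, not a double period (which would end weakly at phrase 2).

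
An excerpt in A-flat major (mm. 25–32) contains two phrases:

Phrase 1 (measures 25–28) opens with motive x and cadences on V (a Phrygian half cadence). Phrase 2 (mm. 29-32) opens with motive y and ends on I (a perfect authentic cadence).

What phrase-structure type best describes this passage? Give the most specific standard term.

contrasting period

Phrase 1 ends with a Phrygian half cadence (weaker) and phrase 2 with a perfect authentic cadence (stronger): antecedent + consequent = a period.
The two phrases open with different material (x / y), so the period is contrasting.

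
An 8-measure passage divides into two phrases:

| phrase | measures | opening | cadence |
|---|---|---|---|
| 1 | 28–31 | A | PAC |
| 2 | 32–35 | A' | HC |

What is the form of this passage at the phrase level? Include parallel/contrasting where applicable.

phrase group

The second phrase closes with a half cadence, which is not stronger than the first phrase's perfect authentic cadence; without a weak→strong cadential pair there is no antecedent–consequent relationship, so this is a phrase group rather than a period.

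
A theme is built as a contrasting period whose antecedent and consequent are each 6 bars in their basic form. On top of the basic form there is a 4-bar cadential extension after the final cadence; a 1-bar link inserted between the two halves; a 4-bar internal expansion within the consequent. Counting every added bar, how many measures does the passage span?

Basic contrasting period: 6 + 6 = 12 bars.
12 (basic form) + 4 (cadential extension) + 1 (link) + 4 (internal expansion) = 21.

21 measures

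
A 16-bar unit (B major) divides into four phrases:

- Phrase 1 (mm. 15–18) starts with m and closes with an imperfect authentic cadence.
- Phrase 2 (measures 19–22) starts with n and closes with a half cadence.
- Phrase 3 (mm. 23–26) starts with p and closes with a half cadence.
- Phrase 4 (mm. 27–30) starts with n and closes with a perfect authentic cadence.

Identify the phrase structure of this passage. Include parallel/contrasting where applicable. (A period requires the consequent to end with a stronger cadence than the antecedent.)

contrasting double period

Four phrases in two halves: the first half (measures 15–22) ends with a half cadence, the second (mm. 23–30) with a perfect authentic cadence — a large antecedent–consequent pair, i.e. a double period.
Phrase 3 begins with different material from phrase 1, making it contrasting.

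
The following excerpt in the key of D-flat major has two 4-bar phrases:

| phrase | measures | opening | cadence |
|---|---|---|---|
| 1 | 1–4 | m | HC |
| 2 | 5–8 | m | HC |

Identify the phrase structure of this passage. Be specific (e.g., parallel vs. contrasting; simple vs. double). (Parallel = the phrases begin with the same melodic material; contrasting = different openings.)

repeated phrase

Both phrases have the same opening (m) and the same cadence (half cadence): the second is a restatement, not a consequent, so this is a repeated phrase rather than a period.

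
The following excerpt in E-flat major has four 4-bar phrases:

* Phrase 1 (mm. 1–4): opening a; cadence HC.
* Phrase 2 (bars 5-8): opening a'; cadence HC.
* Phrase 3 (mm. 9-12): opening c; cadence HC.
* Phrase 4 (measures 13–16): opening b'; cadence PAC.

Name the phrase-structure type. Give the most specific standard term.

Four phrases in two halves: the first half (mm. 1-8) ends with a half cadence, the second (mm. 9–16) with a perfect authentic cadence — a large antecedent–consequent pair, i.e. a double period.
Phrase 3 begins with different material from phrase 1, making it contrasting.

contrasting double period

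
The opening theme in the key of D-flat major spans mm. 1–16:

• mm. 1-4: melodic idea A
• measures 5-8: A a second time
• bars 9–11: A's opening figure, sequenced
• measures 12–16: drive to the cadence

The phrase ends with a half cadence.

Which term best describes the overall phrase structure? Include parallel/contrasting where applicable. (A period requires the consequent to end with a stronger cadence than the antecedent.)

sentence

Basic idea (mm. 1–4) + its repetition (bars 5-8) form the presentation; fragmentation and cadence (bars 9–16) form the continuation — the 16-bar whole is a sentence.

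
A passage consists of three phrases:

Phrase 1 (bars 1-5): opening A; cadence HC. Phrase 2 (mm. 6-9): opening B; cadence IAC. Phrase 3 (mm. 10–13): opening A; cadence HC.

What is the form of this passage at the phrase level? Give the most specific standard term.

phrase group

The final phrase closes with a half cadence, which is not stronger than the preceding imperfect authentic cadence; the 3 phrases lack an overall antecedent–consequent design and so form a phrase group.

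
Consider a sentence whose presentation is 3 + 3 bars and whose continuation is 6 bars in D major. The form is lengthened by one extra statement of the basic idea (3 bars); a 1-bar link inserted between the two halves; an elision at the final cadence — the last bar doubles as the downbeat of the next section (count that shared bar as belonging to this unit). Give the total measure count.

16 measures

Basic sentence: 3 + 3 + 6 = 12 bars.
12 (basic form) + 3 (extra statement) + 1 (link) = 16.
The elision shares a bar with the next section but does not change this unit's count.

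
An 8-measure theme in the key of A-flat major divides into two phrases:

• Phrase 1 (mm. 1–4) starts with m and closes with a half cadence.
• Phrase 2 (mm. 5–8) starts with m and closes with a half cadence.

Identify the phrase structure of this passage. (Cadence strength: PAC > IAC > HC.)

repeated phrase

Both phrases have the same opening (m) and the same cadence (half cadence): the second is a restatement, not a consequent, so this is a repeated phrase rather than a period.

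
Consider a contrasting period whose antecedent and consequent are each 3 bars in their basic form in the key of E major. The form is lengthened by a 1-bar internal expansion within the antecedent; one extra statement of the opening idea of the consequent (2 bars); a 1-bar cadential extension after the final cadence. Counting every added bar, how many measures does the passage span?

10 measures

Basic contrasting period: 3 + 3 = 6 bars.
6 (basic form) + 1 (internal expansion) + 2 (extra statement) + 1 (cadential extension) = 10.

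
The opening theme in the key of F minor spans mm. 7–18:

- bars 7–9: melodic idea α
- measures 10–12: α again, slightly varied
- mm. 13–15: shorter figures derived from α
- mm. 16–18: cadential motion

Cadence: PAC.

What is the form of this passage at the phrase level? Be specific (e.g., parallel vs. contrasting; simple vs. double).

sentence

Basic idea (bars 7–9) + its repetition (bars 10-12) form the presentation; fragmentation and cadence (measures 13-18) form the continuation — the 12-bar whole is a sentence.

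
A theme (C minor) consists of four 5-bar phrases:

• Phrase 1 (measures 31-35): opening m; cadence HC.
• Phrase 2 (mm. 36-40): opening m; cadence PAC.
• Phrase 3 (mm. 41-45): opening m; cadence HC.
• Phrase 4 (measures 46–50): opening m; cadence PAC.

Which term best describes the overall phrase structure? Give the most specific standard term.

repeated period

The cadence pattern HC–PAC–HC–PAC is weak–strong twice, and phrases 3–4 restate phrases 1–2: a period heard twice, not a double period (which would end weakly at phrase 2).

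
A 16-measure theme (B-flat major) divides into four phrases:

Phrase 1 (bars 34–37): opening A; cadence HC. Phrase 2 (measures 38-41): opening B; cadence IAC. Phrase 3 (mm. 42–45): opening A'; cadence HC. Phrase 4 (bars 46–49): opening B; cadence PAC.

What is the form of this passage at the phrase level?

Four phrases in two halves: the first half (measures 34-41) ends with an imperfect authentic cadence, the second (measures 42-49) with a perfect authentic cadence — a large antecedent–consequent pair, i.e. a double period.
Phrase 3 begins with the same material as phrase 1, making it parallel.

parallel double period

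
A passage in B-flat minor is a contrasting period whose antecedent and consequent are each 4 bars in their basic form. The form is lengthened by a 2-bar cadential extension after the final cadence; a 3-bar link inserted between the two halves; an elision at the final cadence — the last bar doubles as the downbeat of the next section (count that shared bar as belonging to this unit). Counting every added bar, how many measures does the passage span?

13 measures

Basic contrasting period: 4 + 4 = 8 bars.
8 (basic form) + 2 (cadential extension) + 3 (link) = 13.
The elision shares a bar with the next section but does not change this unit's count.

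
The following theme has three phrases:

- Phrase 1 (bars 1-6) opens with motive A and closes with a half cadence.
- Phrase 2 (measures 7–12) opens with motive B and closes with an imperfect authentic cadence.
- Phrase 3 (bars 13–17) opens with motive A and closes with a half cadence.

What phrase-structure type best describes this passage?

The final phrase closes with a half cadence, which is not stronger than the preceding imperfect authentic cadence; the 3 phrases lack an overall antecedent–consequent design and so form a phrase group.

phrase group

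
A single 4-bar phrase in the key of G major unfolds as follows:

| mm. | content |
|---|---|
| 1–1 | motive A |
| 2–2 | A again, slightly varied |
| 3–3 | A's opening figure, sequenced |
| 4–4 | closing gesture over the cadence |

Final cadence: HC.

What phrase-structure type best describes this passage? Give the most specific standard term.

sentence

Basic idea (bar 1) + its repetition (bar 2) form the presentation; fragmentation and cadence (mm. 3–4) form the continuation — the 4-bar whole is a sentence.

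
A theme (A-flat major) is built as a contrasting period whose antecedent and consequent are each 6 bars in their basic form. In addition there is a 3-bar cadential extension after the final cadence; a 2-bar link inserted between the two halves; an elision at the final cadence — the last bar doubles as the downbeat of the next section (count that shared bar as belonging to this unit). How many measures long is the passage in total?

17 measures

Basic contrasting period: 6 + 6 = 12 bars.
12 (basic form) + 3 (cadential extension) + 2 (link) = 17.
The elision shares a bar with the next section but does not change this unit's count.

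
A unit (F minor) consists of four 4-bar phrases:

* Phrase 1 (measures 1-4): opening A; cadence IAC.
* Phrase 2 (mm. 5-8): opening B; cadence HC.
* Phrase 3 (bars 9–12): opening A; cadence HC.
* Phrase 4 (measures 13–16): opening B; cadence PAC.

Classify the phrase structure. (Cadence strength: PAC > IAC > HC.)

parallel double period

Four phrases in two halves: the first half (mm. 1–8) ends with a half cadence, the second (mm. 9–16) with a perfect authentic cadence — a large antecedent–consequent pair, i.e. a double period.
Phrase 3 begins with the same material as phrase 1, making it parallel.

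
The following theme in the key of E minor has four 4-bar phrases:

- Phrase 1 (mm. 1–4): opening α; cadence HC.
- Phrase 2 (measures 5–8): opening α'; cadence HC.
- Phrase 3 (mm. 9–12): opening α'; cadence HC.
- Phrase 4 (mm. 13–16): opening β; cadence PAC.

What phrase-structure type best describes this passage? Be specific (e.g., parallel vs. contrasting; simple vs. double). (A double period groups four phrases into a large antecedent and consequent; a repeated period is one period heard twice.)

Four phrases in two halves: the first half (mm. 1–8) ends with a half cadence, the second (mm. 9-16) with a perfect authentic cadence — a large antecedent–consequent pair, i.e. a double period.
Phrase 3 begins with the same material as phrase 1, making it parallel.

parallel double period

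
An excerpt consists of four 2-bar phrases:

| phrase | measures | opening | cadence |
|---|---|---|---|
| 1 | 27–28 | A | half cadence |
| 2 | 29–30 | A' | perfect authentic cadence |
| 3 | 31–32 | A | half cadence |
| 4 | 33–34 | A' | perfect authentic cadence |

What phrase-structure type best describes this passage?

The cadence pattern HC–PAC–HC–PAC is weak–strong twice, and phrases 3–4 restate phrases 1–2: a period heard twice, not a double period (which would end weakly at phrase 2).

repeated period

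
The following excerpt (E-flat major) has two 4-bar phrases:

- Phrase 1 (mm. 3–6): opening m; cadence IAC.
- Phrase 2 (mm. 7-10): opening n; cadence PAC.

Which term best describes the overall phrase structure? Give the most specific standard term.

contrasting period

Phrase 1 ends with an imperfect authentic cadence (weaker) and phrase 2 with a perfect authentic cadence (stronger): antecedent + consequent = a period.
The two phrases open with different material (m / n), so the period is contrasting.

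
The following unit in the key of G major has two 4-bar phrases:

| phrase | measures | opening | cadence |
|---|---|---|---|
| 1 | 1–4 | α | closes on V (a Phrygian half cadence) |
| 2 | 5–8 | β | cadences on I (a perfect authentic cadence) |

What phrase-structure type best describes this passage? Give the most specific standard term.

contrasting period

Phrase 1 ends with a Phrygian half cadence (weaker) and phrase 2 with a perfect authentic cadence (stronger): antecedent + consequent = a period.
The two phrases open with different material (α / β), so the period is contrasting.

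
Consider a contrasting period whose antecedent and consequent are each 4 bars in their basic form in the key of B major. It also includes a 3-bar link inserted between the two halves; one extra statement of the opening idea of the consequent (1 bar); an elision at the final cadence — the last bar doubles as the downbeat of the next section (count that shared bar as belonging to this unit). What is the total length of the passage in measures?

12 measures

Basic contrasting period: 4 + 4 = 8 bars.
8 (basic form) + 3 (link) + 1 (extra statement) = 12.
The elision shares a bar with the next section but does not change this unit's count.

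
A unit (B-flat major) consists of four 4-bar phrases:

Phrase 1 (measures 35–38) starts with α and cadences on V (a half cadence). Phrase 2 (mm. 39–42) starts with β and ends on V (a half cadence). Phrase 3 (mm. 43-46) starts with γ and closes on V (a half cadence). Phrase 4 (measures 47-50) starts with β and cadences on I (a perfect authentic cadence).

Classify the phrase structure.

Four phrases in two halves: the first half (mm. 35–42) ends with a half cadence, the second (measures 43–50) with a perfect authentic cadence — a large antecedent–consequent pair, i.e. a double period.
Phrase 3 begins with different material from phrase 1, making it contrasting.

contrasting double period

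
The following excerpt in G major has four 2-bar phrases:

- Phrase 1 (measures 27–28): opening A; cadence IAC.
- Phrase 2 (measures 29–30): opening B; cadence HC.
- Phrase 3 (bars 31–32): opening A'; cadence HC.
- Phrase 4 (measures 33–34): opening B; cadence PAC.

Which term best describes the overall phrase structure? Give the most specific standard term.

Four phrases in two halves: the first half (mm. 27–30) ends with a half cadence, the second (mm. 31–34) with a perfect authentic cadence — a large antecedent–consequent pair, i.e. a double period.
Phrase 3 begins with the same material as phrase 1, making it parallel.

parallel double period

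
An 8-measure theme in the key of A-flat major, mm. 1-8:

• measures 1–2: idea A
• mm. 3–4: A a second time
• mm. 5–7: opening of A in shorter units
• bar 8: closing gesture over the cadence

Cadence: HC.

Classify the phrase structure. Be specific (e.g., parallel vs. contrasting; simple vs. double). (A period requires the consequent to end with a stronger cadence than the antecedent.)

sentence

Basic idea (bars 1–2) + its repetition (measures 3-4) form the presentation; fragmentation and cadence (mm. 5–8) form the continuation — the 8-bar whole is a sentence.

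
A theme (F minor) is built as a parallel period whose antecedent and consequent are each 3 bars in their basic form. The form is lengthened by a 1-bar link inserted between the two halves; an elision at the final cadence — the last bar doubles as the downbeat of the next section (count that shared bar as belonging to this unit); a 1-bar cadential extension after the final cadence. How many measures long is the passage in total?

Basic parallel period: 3 + 3 = 6 bars.
6 (basic form) + 1 (link) + 1 (cadential extension) = 8.
The elision shares a bar with the next section but does not change this unit's count.

8 measures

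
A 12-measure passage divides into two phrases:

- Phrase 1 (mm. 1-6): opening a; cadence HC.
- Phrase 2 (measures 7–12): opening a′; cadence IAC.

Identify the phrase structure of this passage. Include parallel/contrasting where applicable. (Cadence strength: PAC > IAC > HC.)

parallel period

Phrase 1 ends with a half cadence (weaker) and phrase 2 with an imperfect authentic cadence (stronger): antecedent + consequent = a period.
The two phrases open with the same material (a / a′), so the period is parallel.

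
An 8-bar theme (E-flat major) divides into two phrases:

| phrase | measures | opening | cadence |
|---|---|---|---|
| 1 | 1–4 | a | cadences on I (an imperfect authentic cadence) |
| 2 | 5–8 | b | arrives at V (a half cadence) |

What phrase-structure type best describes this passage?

phrase group

The second phrase closes with a half cadence, which is not stronger than the first phrase's imperfect authentic cadence; without a weak→strong cadential pair there is no antecedent–consequent relationship, so this is a phrase group rather than a period.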